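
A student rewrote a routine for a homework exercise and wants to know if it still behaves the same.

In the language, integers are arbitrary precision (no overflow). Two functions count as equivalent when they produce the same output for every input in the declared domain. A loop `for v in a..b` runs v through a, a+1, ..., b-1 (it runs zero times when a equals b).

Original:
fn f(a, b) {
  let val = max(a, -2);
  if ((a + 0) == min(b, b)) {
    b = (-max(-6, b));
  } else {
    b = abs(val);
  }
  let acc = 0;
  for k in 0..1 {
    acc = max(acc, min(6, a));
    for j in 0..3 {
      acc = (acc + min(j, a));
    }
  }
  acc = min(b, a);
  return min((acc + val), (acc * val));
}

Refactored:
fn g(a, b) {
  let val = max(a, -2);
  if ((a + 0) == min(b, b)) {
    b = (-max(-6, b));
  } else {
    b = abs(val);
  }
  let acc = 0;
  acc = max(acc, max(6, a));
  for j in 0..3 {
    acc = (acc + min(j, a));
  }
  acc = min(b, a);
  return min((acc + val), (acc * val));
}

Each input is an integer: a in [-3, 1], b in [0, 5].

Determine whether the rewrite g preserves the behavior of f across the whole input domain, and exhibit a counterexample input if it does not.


The suspicious edit (`min(6, a)` became `max(6, a)`) never changes the result for any input inside the declared domain; all 30 inputs agree.
verdict: equivalent


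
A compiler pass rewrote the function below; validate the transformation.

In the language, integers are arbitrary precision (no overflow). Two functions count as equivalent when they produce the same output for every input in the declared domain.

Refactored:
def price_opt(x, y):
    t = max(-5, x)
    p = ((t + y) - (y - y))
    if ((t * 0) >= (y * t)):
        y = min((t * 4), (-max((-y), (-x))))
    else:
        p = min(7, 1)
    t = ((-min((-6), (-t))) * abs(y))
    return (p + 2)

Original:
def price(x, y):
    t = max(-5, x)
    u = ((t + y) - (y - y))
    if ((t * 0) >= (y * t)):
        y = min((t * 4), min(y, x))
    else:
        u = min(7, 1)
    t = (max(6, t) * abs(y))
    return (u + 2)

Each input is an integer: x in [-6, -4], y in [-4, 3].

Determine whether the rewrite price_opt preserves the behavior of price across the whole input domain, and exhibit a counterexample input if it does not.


Differences: local variable names differ — yet all 24 inputs agree.
verdict: equivalent


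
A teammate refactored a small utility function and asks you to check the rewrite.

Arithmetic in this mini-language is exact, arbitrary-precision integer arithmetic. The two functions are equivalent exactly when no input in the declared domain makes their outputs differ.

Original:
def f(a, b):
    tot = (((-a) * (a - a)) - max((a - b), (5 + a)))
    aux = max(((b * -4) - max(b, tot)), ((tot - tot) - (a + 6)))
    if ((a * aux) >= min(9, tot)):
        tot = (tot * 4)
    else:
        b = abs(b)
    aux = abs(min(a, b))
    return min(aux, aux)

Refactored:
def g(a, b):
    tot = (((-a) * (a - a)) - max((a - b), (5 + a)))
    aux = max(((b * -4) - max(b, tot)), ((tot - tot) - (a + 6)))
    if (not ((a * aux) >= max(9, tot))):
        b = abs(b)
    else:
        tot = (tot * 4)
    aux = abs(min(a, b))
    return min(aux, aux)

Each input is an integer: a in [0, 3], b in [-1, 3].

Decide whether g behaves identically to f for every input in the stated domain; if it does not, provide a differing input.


Not equivalent: a=0, b=-1 separates them (1 vs 0).
f: tot = -5; aux = 5; ((a * aux) >= min(9, tot)) -> true; tot = -20; aux = 1; return 1
g: tot = -5; aux = 5; (not ((a * aux) >= max(9, tot))) -> true; b = 1; aux = 0; return 0
verdict: not equivalent; witness: a=0, b=-1


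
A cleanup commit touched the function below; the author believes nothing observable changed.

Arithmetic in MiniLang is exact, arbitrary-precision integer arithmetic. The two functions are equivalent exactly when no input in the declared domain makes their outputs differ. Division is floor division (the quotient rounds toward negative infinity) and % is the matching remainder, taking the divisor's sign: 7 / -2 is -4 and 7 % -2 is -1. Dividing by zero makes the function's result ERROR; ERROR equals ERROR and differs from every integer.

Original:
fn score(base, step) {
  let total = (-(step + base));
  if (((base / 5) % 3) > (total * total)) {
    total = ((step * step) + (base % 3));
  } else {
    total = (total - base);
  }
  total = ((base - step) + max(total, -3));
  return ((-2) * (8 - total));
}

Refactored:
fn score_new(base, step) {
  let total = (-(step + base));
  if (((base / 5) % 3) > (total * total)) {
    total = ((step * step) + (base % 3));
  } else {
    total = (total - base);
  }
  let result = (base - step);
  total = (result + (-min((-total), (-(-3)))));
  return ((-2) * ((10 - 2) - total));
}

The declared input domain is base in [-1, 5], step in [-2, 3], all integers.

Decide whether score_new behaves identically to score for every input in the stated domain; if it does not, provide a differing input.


Comparing the listings, the differences include: constant usage differs; arithmetic usage differs; min/max/abs usage differs; local variable names differ; statement counts differ.
As a probe, take base=0, step=0: score runs total := 0 | (((base / 5) % 3) > (total * total)): false | total := 0 | total := 0 | result -16; score_new runs total := 0 | (((base / 5) % 3) > (total * total)): false | total := 0 | result := 0 | total := 0 | result -16; both end at -16.
Every one of the 42 inputs gives matching results.
verdict: equivalent


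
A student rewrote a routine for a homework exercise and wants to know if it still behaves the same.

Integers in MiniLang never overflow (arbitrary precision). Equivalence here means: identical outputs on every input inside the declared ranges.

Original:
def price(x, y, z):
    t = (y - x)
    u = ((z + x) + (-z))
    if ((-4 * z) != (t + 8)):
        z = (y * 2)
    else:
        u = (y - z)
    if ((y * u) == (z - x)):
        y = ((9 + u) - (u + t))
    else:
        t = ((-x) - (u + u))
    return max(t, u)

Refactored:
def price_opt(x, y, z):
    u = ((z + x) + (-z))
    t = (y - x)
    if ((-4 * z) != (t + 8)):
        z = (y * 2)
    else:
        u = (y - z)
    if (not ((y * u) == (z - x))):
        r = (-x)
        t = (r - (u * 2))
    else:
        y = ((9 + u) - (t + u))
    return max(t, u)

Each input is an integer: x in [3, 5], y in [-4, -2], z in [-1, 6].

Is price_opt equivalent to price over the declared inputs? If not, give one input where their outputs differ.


Behavior is preserved: although boolean connective usage differs, plus local variable names differ, plus statement counts differ, plus constant usage differs, plus arithmetic usage differs, the outputs never diverge.
Spot check at x=3, y=-4, z=2 — price: t = -7; u = 3; ((-4 * z) != (t + 8)) -> true; z = -8; ((y * u) == (z - x)) -> false; t = -9; return 3. price_opt: u = 3; t = -7; ((-4 * z) != (t + 8)) -> true; z = -8; (not ((y * u) == (z - x))) -> true; r = -3; t = -9; return 3. Both give 3.
Checked all 72 inputs in the declared domain: the outputs agree on every one.
verdict: equivalent


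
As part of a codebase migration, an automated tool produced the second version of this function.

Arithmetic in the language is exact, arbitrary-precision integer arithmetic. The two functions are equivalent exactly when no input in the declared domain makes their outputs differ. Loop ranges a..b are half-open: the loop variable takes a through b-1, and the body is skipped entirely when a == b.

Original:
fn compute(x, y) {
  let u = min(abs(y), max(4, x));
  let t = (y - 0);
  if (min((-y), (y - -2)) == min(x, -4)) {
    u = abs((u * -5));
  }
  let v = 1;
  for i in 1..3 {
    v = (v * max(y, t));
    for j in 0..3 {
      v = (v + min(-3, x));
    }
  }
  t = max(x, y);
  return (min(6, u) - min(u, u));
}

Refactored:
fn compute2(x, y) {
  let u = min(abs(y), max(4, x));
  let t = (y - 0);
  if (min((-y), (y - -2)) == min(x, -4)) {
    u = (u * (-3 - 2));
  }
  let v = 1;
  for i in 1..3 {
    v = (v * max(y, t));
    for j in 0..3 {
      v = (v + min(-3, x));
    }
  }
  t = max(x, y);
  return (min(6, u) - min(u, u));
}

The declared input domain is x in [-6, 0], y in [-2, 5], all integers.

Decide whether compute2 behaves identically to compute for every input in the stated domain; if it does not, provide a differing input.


x=-5, y=5 yields -14 from compute but 0 from compute2.
verdict: not equivalent; witness: x=-5, y=5


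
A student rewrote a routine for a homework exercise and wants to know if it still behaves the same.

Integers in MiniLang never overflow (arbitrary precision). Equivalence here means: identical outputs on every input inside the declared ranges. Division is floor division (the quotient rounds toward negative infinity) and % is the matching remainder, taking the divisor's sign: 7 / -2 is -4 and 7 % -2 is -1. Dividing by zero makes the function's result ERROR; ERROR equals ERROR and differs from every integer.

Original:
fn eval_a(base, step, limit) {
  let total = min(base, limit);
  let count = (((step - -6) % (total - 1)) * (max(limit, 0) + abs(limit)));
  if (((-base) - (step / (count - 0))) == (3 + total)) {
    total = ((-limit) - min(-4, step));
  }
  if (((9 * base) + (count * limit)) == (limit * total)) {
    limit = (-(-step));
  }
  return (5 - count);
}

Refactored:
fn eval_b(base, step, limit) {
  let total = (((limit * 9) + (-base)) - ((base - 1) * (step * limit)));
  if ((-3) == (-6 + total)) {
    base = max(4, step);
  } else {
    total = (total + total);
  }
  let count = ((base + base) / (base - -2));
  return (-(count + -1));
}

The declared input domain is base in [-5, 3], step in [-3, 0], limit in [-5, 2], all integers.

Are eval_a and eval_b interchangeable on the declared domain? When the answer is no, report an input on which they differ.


Evaluate both at base=-5, step=-3, limit=-5.
eval_a: total=-5, then count=-15, then (((-base) - (step / (count - 0))) == (3 + total)) is false, then (((9 * base) + (count * limit)) == (limit * total)) is false, then returns 20
eval_b: total=50, then ((-3) == (-6 + total)) is false, then total=100, then count=3, then returns -2
20 vs -2 — the two versions disagree here.
verdict: not equivalent; witness: base=-5, step=-3, limit=-5


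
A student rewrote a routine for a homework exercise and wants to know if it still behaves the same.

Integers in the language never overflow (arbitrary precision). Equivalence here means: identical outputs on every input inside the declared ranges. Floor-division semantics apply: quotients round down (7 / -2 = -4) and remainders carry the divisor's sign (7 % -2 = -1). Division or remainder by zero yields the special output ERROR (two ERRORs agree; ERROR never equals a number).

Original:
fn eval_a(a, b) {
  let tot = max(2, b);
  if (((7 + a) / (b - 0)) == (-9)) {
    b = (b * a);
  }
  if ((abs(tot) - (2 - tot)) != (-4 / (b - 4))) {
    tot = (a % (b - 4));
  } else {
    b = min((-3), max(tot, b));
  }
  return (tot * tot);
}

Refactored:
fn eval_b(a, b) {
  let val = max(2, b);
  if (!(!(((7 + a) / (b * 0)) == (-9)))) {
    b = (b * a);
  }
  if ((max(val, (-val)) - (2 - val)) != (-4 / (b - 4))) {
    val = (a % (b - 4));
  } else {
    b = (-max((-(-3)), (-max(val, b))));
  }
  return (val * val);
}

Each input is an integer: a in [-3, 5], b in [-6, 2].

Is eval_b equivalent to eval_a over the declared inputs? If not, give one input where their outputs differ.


Input a=-3, b=-6: 9 from eval_a versus ERROR from eval_b.
verdict: not equivalent; witness: a=-3, b=-6


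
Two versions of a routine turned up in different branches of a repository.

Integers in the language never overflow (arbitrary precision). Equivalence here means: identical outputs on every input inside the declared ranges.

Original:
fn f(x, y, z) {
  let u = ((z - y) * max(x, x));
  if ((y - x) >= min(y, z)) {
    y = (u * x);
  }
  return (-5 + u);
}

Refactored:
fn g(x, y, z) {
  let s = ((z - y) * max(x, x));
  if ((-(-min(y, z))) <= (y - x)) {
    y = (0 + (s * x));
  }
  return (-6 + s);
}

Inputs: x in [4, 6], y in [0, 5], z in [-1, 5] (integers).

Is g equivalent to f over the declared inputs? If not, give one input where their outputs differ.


Take x=4, y=0, z=-1.
f: u := -4 | ((y - x) >= min(y, z)): false | result -9
g: s := -4 | ((-(-min(y, z))) <= (y - x)): false | result -10
-9 vs -10 — the two versions disagree here.
verdict: not equivalent; witness: x=4, y=0, z=-1


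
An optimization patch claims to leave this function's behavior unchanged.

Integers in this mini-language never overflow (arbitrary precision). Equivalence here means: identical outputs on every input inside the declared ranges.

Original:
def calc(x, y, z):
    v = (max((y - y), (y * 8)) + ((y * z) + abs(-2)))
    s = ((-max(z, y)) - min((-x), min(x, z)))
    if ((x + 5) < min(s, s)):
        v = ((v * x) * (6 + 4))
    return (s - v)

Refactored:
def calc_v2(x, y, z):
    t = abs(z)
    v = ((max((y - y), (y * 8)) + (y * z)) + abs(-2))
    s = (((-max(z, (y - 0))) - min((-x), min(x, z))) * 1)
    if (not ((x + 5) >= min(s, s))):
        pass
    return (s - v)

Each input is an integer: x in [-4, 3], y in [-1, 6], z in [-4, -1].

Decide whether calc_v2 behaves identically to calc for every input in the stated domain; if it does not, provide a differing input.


On input x=-4, y=-1, z=-4, calc returns 245 while calc_v2 returns -1.
verdict: not equivalent; witness: x=-4, y=-1, z=-4


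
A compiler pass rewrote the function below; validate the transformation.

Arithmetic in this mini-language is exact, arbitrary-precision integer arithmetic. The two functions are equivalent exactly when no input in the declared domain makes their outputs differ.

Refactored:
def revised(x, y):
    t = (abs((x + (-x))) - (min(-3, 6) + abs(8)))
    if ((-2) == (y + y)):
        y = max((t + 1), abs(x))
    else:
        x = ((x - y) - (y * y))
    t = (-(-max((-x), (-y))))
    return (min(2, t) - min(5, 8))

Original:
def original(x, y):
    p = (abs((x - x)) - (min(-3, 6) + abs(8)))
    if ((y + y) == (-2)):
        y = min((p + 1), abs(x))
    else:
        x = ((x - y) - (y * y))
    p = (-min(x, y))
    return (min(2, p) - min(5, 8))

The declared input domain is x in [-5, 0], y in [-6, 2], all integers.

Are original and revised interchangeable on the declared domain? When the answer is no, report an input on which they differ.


Try x=-1, y=-1.
original: p = -5; ((y + y) == (-2)) -> true; y = -4; p = 4; return -3
revised: t = -5; ((-2) == (y + y)) -> true; y = 1; t = 1; return -4
-3 against -4: the behavior changed.
verdict: not equivalent; witness: x=-1, y=-1


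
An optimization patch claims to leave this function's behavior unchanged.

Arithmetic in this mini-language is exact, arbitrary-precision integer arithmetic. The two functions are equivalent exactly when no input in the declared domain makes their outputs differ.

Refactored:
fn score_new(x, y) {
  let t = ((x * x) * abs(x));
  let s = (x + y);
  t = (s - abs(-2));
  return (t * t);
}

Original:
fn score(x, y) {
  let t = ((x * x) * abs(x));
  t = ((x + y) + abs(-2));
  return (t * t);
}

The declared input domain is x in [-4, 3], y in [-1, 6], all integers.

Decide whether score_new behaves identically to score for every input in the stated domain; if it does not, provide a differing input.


Input x=-4, y=-1: 9 from score versus 49 from score_new.
verdict: not equivalent; witness: x=-4, y=-1


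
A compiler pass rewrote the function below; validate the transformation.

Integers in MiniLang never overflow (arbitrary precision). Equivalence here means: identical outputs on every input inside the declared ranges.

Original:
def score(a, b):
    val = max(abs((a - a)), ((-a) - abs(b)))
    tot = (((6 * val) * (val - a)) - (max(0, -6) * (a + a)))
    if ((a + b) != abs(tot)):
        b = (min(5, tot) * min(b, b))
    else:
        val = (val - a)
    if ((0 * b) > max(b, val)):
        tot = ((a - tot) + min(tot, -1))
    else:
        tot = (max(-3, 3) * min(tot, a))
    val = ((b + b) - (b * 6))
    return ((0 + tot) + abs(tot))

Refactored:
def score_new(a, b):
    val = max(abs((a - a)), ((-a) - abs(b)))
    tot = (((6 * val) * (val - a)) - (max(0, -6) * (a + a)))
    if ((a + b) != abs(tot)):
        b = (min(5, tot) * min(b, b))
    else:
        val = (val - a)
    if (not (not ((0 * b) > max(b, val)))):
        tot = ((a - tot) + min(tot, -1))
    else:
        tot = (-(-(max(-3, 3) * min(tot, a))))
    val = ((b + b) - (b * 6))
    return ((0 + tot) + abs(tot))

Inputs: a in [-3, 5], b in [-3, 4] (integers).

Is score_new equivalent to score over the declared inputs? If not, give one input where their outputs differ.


Equivalent — the differences include boolean connective usage differs, yet no declared input distinguishes the two.
One worked example (a=5, b=-2) — score: val=0, then tot=0, then ((a + b) != abs(tot)) is true, then b=0, then ((0 * b) > max(b, val)) is false, then tot=0, then val=0, then returns 0; score_new: val=0, then tot=0, then ((a + b) != abs(tot)) is true, then b=0, then (not (not ((0 * b) > max(b, val)))) is false, then tot=0, then val=0, then returns 0; agreement on 0.
An exhaustive pass over the 72 declared inputs shows identical outputs.
verdict: equivalent


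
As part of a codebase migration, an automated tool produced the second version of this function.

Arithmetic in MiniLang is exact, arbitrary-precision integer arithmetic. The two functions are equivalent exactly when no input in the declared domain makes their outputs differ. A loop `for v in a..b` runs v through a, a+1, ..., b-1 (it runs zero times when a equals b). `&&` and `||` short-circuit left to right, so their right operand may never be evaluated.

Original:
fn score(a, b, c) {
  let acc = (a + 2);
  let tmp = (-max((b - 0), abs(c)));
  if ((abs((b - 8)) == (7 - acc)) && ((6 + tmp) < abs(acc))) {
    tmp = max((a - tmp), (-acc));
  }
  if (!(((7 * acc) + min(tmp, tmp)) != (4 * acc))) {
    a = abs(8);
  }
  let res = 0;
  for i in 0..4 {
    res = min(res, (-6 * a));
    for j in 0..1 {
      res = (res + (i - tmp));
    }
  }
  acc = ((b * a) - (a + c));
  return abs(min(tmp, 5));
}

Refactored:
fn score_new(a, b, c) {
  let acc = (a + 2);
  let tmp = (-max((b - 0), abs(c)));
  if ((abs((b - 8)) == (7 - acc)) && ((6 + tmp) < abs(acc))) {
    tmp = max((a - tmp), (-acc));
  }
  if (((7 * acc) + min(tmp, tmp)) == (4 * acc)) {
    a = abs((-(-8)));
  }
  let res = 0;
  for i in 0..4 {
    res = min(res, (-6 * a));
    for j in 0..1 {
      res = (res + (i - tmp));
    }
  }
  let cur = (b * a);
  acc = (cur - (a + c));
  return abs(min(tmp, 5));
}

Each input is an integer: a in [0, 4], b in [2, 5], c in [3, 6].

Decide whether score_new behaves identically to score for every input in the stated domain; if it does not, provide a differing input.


Equivalent — the differences include boolean connective usage differs; and local variable names differ; and comparison usage differs; and statement counts differ, yet no declared input distinguishes the two.
One worked example (a=3, b=3, c=3) — score: acc becomes 5; next tmp becomes -3; next ((abs((b - 8)) == (7 - acc)) && ((6 + tmp) < abs(acc))) evaluates to false; next (!(((7 * acc) + min(tmp, tmp)) != (4 * acc))) evaluates to false; next res becomes 0; next at i=0:; next res becomes -18; next at j=0:; next res becomes -15; next at i=1:; next res becomes -18; next at j=0:; next res becomes -14; next at i=2:; next res becomes -18; next at j=0:; next res becomes -13; next at i=3:; next res becomes -18; next at j=0:; next res becomes -12; next acc becomes 3; next final value 3; score_new: acc becomes 5; next tmp becomes -3; next ((abs((b - 8)) == (7 - acc)) && ((6 + tmp) < abs(acc))) evaluates to false; next (((7 * acc) + min(tmp, tmp)) == (4 * acc)) evaluates to false; next res becomes 0; next at i=0:; next res becomes -18; next at j=0:; next res becomes -15; next at i=1:; next res becomes -18; next at j=0:; next res becomes -14; next at i=2:; next res becomes -18; next at j=0:; next res becomes -13; next at i=3:; next res becomes -18; next at j=0:; next res becomes -12; next cur becomes 9; next acc becomes 3; next final value 3; agreement on 3.
Across all 80 domain points the two functions coincide.
verdict: equivalent


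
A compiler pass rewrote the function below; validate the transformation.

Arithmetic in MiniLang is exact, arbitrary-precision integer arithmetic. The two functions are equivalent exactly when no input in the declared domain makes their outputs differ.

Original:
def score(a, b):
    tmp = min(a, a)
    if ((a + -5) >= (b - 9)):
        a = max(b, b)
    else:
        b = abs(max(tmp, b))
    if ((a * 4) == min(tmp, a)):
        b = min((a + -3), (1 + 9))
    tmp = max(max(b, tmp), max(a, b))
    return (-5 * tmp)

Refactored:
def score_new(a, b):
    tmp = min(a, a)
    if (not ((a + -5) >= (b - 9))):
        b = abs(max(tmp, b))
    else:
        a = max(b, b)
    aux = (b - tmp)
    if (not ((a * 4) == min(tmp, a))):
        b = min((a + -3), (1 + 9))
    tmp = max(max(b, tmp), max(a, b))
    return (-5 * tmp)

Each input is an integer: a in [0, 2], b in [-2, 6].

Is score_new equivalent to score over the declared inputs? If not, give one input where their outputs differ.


Try a=0, b=5.
score: tmp=0, then ((a + -5) >= (b - 9)) is false, then b=5, then ((a * 4) == min(tmp, a)) is true, then b=-3, then tmp=0, then returns 0
score_new: tmp=0, then (not ((a + -5) >= (b - 9))) is true, then b=5, then aux=5, then (not ((a * 4) == min(tmp, a))) is false, then tmp=5, then returns -25
0 vs -25 — the two versions disagree here.
verdict: not equivalent; witness: a=0, b=5


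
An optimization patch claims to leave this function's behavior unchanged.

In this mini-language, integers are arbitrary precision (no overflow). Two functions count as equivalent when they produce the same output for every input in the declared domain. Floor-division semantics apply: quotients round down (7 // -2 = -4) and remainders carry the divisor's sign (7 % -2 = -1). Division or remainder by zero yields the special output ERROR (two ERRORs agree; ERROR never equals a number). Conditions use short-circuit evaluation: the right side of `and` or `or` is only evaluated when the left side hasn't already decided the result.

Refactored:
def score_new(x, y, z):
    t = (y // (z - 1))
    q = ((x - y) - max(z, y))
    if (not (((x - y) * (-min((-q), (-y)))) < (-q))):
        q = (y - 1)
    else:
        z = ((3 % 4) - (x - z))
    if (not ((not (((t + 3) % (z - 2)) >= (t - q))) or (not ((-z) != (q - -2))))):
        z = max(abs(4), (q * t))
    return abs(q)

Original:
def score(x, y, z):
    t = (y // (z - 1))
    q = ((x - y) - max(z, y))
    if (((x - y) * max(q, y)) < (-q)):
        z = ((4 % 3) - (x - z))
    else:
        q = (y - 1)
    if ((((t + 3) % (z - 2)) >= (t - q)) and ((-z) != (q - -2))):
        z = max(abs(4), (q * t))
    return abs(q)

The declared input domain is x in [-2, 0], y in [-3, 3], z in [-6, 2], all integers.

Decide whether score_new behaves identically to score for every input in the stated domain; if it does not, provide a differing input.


On input x=-2, y=0, z=-3, score returns 2 while score_new returns ERROR.
verdict: not equivalent; witness: x=-2, y=0, z=-3


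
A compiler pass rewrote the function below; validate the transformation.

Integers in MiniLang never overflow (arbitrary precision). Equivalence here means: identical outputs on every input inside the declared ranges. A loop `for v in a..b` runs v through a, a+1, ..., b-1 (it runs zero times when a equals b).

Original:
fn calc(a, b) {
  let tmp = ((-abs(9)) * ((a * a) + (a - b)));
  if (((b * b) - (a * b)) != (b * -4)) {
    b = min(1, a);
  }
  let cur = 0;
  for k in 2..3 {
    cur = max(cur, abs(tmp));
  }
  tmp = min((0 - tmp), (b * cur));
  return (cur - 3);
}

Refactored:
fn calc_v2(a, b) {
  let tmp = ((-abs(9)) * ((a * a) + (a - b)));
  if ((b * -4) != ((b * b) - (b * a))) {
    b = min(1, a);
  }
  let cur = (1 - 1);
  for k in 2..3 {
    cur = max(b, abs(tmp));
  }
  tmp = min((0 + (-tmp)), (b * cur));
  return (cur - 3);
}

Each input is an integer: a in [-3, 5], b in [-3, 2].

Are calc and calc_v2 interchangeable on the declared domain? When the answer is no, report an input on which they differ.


These are not equivalent — on a=1, b=2 the outputs split (-3 vs -2).
calc: tmp := 0 | (((b * b) - (a * b)) != (b * -4)): true | b := 1 | cur := 0 | iter k=2: | cur := 0 | tmp := 0 | result -3
calc_v2: tmp := 0 | ((b * -4) != ((b * b) - (b * a))): true | b := 1 | cur := 0 | iter k=2: | cur := 1 | tmp := 0 | result -2
verdict: not equivalent; witness: a=1, b=2


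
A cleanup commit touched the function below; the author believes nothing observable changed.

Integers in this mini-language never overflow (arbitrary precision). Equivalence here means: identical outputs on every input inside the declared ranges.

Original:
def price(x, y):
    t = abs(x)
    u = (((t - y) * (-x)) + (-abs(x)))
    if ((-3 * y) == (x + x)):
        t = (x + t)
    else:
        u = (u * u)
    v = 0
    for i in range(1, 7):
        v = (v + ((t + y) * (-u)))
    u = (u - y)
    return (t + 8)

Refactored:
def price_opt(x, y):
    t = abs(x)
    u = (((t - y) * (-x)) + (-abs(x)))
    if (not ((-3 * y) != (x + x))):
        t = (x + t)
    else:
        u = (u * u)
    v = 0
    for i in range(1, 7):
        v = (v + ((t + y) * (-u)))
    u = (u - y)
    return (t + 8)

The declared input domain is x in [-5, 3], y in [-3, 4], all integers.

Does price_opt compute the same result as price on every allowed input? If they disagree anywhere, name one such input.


Comparing the listings, the differences include: boolean connective usage differs; also comparison usage differs.
One worked example (x=-2, y=-3) — price: t := 2 | u := 8 | ((-3 * y) == (x + x)): false | u := 64 | v := 0 | iter i=1: | v := 64 | iter i=2: | v := 128 | iter i=3: | v := 192 | iter i=4: | v := 256 | iter i=5: | v := 320 | iter i=6: | v := 384 | u := 67 | result 10; price_opt: t := 2 | u := 8 | (not ((-3 * y) != (x + x))): false | u := 64 | v := 0 | iter i=1: | v := 64 | iter i=2: | v := 128 | iter i=3: | v := 192 | iter i=4: | v := 256 | iter i=5: | v := 320 | iter i=6: | v := 384 | u := 67 | result 10; agreement on 10.
Sweeping the whole domain (72 inputs) finds no disagreement.
verdict: equivalent


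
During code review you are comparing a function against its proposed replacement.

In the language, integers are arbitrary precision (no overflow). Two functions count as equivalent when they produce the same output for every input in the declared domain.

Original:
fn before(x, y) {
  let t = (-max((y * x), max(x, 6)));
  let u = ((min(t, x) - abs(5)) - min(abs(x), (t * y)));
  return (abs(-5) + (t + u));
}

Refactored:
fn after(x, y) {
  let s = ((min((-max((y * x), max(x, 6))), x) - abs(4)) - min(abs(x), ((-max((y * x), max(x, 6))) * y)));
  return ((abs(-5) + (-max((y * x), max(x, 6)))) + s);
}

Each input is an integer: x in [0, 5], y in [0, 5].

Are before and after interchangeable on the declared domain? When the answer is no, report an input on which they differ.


Try x=0, y=0.
before: t=-6, then u=-11, then returns -12
after: s=-10, then returns -11
-12 != -11, so the rewrite changes behavior.
verdict: not equivalent; witness: x=0, y=0


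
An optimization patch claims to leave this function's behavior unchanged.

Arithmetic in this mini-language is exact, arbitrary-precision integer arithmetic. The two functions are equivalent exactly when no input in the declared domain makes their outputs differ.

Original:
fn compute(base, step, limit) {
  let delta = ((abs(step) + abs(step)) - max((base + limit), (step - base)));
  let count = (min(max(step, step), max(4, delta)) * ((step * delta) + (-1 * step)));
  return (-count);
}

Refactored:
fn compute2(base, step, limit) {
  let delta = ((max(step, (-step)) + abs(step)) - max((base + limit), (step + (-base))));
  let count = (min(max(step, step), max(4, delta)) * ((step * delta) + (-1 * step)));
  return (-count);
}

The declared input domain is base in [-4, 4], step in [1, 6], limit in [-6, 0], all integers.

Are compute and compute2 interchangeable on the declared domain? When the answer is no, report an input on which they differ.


Changes here: arithmetic usage differs; also min/max/abs usage differs; the full 378-point sweep finds no disagreement.
verdict: equivalent


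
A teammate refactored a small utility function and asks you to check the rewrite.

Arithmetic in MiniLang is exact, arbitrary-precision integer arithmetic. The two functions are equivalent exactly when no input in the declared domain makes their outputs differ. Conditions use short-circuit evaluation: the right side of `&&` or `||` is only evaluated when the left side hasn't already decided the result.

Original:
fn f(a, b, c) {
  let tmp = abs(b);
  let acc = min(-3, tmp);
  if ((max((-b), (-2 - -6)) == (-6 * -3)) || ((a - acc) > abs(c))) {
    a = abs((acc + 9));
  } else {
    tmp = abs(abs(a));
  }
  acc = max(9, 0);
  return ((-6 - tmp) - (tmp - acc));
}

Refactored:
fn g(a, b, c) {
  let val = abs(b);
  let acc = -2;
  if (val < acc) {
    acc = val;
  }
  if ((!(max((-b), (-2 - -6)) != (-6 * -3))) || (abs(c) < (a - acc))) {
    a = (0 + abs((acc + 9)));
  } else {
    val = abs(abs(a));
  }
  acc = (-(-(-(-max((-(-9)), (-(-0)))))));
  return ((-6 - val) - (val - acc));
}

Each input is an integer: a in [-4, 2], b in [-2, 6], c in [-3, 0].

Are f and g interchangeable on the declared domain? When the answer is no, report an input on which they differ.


At a=-2, b=-1, c=0: f gives 1, g gives -1.
verdict: not equivalent; witness: a=-2, b=-1, c=0


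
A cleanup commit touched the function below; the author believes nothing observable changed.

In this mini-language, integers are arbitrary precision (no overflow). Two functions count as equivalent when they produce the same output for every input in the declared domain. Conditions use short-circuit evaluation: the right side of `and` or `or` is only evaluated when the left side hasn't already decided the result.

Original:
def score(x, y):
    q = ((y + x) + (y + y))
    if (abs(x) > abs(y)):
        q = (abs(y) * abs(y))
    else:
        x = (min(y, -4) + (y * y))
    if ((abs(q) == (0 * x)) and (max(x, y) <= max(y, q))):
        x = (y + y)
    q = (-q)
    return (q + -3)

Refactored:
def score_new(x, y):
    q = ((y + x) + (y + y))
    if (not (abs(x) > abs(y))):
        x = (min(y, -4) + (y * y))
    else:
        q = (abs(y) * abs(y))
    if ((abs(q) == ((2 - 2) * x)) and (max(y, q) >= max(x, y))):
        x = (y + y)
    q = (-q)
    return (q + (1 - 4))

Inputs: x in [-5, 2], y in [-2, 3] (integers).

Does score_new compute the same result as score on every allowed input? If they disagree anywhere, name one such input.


Comparing the listings, the differences include: boolean connective usage differs, plus arithmetic usage differs, plus comparison usage differs, plus constant usage differs.
Spot check at x=1, y=3 — score: q := 10 | (abs(x) > abs(y)): false | x := 5 | ((abs(q) == (0 * x)) and (max(x, y) <= max(y, q))): false | q := -10 | result -13. score_new: q := 10 | (not (abs(x) > abs(y))): true | x := 5 | ((abs(q) == ((2 - 2) * x)) and (max(y, q) >= max(x, y))): false | q := -10 | result -13. Both give -13.
An exhaustive pass over the 48 declared inputs shows identical outputs.
verdict: equivalent


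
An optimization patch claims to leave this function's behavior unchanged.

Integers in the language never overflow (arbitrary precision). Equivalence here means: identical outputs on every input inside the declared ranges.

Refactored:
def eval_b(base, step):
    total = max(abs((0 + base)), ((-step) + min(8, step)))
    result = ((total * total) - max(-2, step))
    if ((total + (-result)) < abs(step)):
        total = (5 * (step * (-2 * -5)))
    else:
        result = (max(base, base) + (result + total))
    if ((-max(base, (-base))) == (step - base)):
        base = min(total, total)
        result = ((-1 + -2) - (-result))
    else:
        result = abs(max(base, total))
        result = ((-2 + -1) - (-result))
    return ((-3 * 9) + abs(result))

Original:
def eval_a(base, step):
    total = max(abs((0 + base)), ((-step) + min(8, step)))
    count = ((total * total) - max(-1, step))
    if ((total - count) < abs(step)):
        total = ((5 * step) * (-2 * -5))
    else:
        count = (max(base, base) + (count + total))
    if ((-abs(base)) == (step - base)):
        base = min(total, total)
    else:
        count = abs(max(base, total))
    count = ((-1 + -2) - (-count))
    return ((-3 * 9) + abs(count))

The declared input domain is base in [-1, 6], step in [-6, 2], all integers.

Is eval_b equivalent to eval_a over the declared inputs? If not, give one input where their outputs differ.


Not equivalent: base=-1, step=-2 separates them (-26 vs -27).
eval_a: total := 1 | count := 2 | ((total - count) < abs(step)): true | total := -100 | ((-abs(base)) == (step - base)): true | base := -100 | count := -1 | result -26
eval_b: total := 1 | result := 3 | ((total + (-result)) < abs(step)): true | total := -100 | ((-max(base, (-base))) == (step - base)): true | base := -100 | result := 0 | result -27
verdict: not equivalent; witness: base=-1, step=-2


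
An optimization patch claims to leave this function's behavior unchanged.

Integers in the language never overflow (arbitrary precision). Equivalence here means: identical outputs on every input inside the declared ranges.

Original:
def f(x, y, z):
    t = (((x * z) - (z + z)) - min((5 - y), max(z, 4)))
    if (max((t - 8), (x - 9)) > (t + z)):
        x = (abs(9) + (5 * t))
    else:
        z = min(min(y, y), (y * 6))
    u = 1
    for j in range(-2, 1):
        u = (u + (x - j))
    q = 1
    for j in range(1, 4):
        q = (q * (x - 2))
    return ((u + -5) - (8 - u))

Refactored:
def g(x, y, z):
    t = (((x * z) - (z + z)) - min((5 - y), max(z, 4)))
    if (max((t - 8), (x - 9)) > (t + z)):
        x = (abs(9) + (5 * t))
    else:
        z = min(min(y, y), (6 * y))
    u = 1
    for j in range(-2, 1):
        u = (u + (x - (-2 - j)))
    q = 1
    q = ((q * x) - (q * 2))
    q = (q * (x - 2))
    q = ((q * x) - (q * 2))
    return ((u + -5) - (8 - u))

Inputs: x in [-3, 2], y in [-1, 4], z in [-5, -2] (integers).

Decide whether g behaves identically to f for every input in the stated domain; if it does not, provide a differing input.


Comparing the listings, the differences include: statement counts differ, and arithmetic usage differs, and loop structure differs, and constant usage differs.
One worked example (x=0, y=-1, z=-4) — f: t = 4; (max((t - 8), (x - 9)) > (t + z)) -> false; z = -6; u = 1; [j=-2]; u = 3; [j=-1]; u = 4; [j=0]; u = 4; q = 1; [j=1]; q = -2; [j=2]; q = 4; [j=3]; q = -8; return -5; g: t = 4; (max((t - 8), (x - 9)) > (t + z)) -> false; z = -6; u = 1; [j=-2]; u = 1; [j=-1]; u = 2; [j=0]; u = 4; q = 1; q = -2; q = 4; q = -8; return -5; agreement on -5.
An exhaustive pass over the 144 declared inputs shows identical outputs.
verdict: equivalent


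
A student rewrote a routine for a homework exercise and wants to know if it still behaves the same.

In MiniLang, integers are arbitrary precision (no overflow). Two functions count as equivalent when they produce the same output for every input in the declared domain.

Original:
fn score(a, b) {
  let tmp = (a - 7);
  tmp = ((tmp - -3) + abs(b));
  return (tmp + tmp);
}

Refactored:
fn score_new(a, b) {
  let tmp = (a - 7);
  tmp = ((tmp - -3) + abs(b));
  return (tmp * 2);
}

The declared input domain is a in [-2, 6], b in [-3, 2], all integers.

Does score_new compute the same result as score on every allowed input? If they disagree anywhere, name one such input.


Reading the diff, among the changes: arithmetic usage differs, and constant usage differs.
Tracing a=5, b=2: score: tmp=-2, then tmp=3, then returns 6 | score_new: tmp=-2, then tmp=3, then returns 6 — matching result 6.
An exhaustive pass over the 54 declared inputs shows identical outputs.
verdict: equivalent


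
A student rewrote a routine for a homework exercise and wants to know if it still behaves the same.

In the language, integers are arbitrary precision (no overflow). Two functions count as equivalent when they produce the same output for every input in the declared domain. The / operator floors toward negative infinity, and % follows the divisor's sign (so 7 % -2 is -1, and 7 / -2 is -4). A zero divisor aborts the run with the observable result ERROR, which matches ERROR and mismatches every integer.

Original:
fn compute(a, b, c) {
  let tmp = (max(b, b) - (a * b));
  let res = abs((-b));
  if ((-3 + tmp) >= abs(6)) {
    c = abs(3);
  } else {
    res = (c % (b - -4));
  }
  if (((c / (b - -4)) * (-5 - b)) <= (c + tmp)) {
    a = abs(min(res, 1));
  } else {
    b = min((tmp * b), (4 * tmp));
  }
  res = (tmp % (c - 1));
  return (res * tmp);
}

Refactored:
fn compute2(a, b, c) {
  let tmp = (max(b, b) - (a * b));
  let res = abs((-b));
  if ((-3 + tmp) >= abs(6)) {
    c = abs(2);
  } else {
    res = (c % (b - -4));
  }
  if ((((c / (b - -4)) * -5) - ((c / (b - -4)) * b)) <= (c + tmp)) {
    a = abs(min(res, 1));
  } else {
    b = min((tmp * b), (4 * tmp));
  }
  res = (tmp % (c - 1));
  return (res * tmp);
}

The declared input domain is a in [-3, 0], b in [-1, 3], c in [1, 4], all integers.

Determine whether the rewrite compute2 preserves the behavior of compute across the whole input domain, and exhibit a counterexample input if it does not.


The rewrite breaks on a=-2, b=3, c=1, where the results are 9 and 0.
compute: tmp=9, then res=3, then ((-3 + tmp) >= abs(6)) is true, then c=3, then (((c / (b - -4)) * (-5 - b)) <= (c + tmp)) is true, then a=1, then res=1, then returns 9
compute2: tmp=9, then res=3, then ((-3 + tmp) >= abs(6)) is true, then c=2, then ((((c / (b - -4)) * -5) - ((c / (b - -4)) * b)) <= (c + tmp)) is true, then a=1, then res=0, then returns 0
verdict: not equivalent; witness: a=-2, b=3, c=1


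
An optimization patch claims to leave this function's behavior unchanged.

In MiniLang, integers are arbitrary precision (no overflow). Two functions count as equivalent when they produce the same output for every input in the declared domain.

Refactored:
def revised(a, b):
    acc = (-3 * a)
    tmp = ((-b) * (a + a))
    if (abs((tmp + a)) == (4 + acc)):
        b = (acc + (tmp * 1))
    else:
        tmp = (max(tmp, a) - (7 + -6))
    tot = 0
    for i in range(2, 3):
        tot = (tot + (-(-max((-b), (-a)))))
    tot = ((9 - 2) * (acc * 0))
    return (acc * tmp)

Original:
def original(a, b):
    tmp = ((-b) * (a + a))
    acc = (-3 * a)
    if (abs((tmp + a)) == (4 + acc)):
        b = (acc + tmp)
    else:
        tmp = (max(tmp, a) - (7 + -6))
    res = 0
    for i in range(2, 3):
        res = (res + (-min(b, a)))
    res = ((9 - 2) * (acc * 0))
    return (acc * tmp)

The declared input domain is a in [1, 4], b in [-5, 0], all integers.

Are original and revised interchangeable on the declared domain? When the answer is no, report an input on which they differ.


The two versions differ — the changes include min/max/abs usage differs, and constant usage differs, and local variable names differ, and arithmetic usage differs.
Tracing a=4, b=-4: original: tmp=32, then acc=-12, then (abs((tmp + a)) == (4 + acc)) is false, then tmp=31, then res=0, then (i=2), then res=4, then res=0, then returns -372 | revised: acc=-12, then tmp=32, then (abs((tmp + a)) == (4 + acc)) is false, then tmp=31, then tot=0, then (i=2), then tot=4, then tot=0, then returns -372 — matching result -372.
Checked all 24 inputs in the declared domain: the outputs agree on every one.
verdict: equivalent


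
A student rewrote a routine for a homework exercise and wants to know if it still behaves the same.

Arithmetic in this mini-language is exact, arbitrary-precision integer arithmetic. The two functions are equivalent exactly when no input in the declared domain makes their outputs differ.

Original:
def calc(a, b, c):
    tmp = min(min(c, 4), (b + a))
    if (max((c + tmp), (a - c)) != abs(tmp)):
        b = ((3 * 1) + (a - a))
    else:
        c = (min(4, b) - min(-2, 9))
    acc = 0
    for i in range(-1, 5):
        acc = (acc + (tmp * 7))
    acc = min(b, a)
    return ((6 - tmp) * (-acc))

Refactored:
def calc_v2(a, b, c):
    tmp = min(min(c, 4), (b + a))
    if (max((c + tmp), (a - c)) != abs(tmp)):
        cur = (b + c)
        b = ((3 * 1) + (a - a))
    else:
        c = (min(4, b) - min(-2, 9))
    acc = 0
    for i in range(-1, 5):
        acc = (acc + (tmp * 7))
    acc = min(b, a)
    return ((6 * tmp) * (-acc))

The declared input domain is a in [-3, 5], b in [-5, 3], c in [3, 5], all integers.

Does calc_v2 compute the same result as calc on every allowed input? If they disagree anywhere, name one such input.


Try a=-3, b=-5, c=3.
calc: tmp=-8, then (max((c + tmp), (a - c)) != abs(tmp)) is true, then b=3, then acc=0, then (i=-1), then acc=-56, then (i=0), then acc=-112, then (i=1), then acc=-168, then (i=2), then acc=-224, then (i=3), then acc=-280, then (i=4), then acc=-336, then acc=-3, then returns 42
calc_v2: tmp=-8, then (max((c + tmp), (a - c)) != abs(tmp)) is true, then cur=-2, then b=3, then acc=0, then (i=-1), then acc=-56, then (i=0), then acc=-112, then (i=1), then acc=-168, then (i=2), then acc=-224, then (i=3), then acc=-280, then (i=4), then acc=-336, then acc=-3, then returns -144
42 vs -144 — the two versions disagree here.
verdict: not equivalent; witness: a=-3, b=-5, c=3
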